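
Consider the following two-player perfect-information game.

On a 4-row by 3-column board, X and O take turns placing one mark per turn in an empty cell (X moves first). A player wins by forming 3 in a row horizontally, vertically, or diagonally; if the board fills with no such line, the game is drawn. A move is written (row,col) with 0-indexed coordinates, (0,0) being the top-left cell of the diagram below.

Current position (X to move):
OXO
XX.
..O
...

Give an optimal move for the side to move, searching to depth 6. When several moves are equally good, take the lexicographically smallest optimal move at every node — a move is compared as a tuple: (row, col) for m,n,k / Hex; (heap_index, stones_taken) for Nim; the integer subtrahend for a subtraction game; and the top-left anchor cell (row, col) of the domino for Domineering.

ply 1, X at OXO/XX./..O/... | (1,2)=+1→OXO/XXX/..O/...*; (2,0)=-1→OXO/XX./X.O/...; (2,1)=+1→OXO/XX./.XO/...; (3,0)=-1→OXO/XX./..O/X..; (3,1)=-1→OXO/XX./..O/.X.; (3,2)=-1→OXO/XX./..O/..X
ply 2: OXO/XXX/..O/... is terminal -1 (O); from OXO/XX./..O/... depth 6

X's best at [OXO/XX./..O/...]: (1,2)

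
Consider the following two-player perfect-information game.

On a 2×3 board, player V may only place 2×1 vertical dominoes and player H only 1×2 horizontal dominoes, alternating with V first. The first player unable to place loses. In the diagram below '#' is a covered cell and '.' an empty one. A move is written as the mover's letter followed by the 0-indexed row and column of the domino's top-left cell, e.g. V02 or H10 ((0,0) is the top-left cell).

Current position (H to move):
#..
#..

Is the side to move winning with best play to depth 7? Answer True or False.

ply 1, H at #../#.. | H01=+1→###/#..*; H11=+1→#../###
ply 2: ###/#.. is terminal -1 (V); from #../#.. depth 7

H winning at [#../#..]: True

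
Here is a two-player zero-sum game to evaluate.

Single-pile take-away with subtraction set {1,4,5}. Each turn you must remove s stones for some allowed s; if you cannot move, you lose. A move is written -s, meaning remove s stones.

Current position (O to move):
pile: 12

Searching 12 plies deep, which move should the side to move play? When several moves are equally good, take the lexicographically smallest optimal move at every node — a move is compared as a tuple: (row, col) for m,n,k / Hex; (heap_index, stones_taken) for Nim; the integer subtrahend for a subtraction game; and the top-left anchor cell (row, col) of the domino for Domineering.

O's best at [12]: -4

p1 O@[12]: -1[11]-1 -4[8]+1* -5[7]-1
p2 X@[8]: -1[7]-1* -4[4]-1 -5[3]-1
p3 O@[7]: -1[6]-1 -4[3]-1 -5[2]+1*
p4 X@[2]: -1[1]-1*
p5 O@[1]: -1[0]+1*
p6 X@[0] terminal -1; root [12] d12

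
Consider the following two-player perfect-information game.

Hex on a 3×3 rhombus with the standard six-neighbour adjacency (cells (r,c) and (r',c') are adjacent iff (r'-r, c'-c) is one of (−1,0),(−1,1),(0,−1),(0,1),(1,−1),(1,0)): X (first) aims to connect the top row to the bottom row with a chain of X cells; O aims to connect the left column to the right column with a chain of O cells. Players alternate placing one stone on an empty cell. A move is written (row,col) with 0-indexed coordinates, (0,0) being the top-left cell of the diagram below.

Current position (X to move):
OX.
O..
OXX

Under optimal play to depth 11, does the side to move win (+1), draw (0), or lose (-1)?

value(OX./O../OXX, X) = +1

ply 1, X at OX./O../OXX | (0,2)=+1→OXX/O../OXX*; (1,1)=+1→OX./OX./OXX; (1,2)=+1→OX./O.X/OXX
ply 2, O at OXX/O../OXX | (1,1)=-1→OXX/OO./OXX*; (1,2)=-1→OXX/O.O/OXX
ply 3, X at OXX/OO./OXX | (1,2)=+1→OXX/OOX/OXX*
ply 4: OXX/OOX/OXX is terminal -1 (O); from OX./O../OXX depth 11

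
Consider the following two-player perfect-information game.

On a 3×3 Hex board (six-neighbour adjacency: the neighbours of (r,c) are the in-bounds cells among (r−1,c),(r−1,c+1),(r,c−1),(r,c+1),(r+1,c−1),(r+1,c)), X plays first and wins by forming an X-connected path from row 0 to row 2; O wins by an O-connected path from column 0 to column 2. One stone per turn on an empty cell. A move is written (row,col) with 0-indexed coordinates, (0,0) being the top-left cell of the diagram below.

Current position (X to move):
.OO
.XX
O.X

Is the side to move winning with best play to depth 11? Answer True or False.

X winning at [.OO/.XX/O.X]: False

[.OO/.XX/O.X] X move#1: (0,0):-1/XOO/.XX/O.X*, (1,0):-1/.OO/XXX/O.X, (2,1):-1/.OO/.XX/OXX
[XOO/.XX/O.X] O move#2: (1,0):+1/XOO/OXX/O.X*, (2,1):-1/XOO/.XX/OOX
[XOO/OXX/O.X] end (terminal -1, X#3); searched .OO/.XX/O.X to 11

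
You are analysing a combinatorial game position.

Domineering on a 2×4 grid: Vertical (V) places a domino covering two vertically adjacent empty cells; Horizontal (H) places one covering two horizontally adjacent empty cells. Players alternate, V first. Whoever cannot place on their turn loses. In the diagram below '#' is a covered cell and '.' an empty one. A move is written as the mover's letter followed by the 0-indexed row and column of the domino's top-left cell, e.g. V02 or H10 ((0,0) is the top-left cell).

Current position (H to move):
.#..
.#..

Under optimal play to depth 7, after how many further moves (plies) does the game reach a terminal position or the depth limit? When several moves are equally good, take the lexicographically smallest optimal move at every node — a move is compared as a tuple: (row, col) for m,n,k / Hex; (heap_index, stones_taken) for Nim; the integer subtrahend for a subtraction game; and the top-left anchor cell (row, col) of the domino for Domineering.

PV length from [.#../.#..]: 3 plies

ply 1, H at .#../.#.. | H02=+1→.###/.#..*; H12=+1→.#../.###
ply 2, V at .###/.#.. | V00=-1→####/##..*
ply 3, H at ####/##.. | H12=+1→####/####*
ply 4: ####/#### is terminal -1 (V); from .#../.#.. depth 7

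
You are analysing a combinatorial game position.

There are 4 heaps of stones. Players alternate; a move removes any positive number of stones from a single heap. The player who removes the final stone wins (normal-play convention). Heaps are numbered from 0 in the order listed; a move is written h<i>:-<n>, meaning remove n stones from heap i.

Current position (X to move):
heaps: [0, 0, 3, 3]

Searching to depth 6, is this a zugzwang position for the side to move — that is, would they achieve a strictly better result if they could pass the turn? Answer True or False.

ply 1, X at (0,0,3,3) | h2:-1=-1→(0,0,2,3)*; h2:-2=-1→(0,0,1,3); h2:-3=-1→(0,0,0,3); h3:-1=-1→(0,0,3,2); h3:-2=-1→(0,0,3,1); h3:-3=-1→(0,0,3,0)
ply 2, O at (0,0,2,3) | h2:-1=-1→(0,0,1,3); h2:-2=-1→(0,0,0,3); h3:-1=+1→(0,0,2,2)*; h3:-2=-1→(0,0,2,1); h3:-3=-1→(0,0,2,0)
ply 3, X at (0,0,2,2) | h2:-1=-1→(0,0,1,2)*; h2:-2=-1→(0,0,0,2); h3:-1=-1→(0,0,2,1); h3:-2=-1→(0,0,2,0)
ply 4, O at (0,0,1,2) | h2:-1=-1→(0,0,0,2); h3:-1=+1→(0,0,1,1)*; h3:-2=-1→(0,0,1,0)
ply 5, X at (0,0,1,1) | h2:-1=-1→(0,0,0,1)*; h3:-1=-1→(0,0,1,0)
ply 6, O at (0,0,0,1) | h3:-1=+1→(0,0,0,0)*
ply 7: (0,0,0,0) is terminal -1 (X); from (0,0,3,3) depth 6
pass branch (O moves first from the same position):
  | ply 1, O at (0,0,3,3) | h2:-1=-1→(0,0,2,3)*; h2:-2=-1→(0,0,1,3); h2:-3=-1→(0,0,0,3); h3:-1=-1→(0,0,3,2); h3:-2=-1→(0,0,3,1); h3:-3=-1→(0,0,3,0)
  | ply 2, X at (0,0,2,3) | h2:-1=-1→(0,0,1,3); h2:-2=-1→(0,0,0,3); h3:-1=+1→(0,0,2,2)*; h3:-2=-1→(0,0,2,1); h3:-3=-1→(0,0,2,0)
  | ply 3, O at (0,0,2,2) | h2:-1=-1→(0,0,1,2)*; h2:-2=-1→(0,0,0,2); h3:-1=-1→(0,0,2,1); h3:-2=-1→(0,0,2,0)
  | ply 4, X at (0,0,1,2) | h2:-1=-1→(0,0,0,2); h3:-1=+1→(0,0,1,1)*; h3:-2=-1→(0,0,1,0)
  | ply 5, O at (0,0,1,1) | h2:-1=-1→(0,0,0,1)*; h3:-1=-1→(0,0,1,0)
  | ply 6, X at (0,0,0,1) | h3:-1=+1→(0,0,0,0)*
  | ply 7: (0,0,0,0) is terminal -1 (O); from (0,0,3,3) depth 6
X moving scores -1; X passing scores +1

zugzwang((0,0,3,3), X) = True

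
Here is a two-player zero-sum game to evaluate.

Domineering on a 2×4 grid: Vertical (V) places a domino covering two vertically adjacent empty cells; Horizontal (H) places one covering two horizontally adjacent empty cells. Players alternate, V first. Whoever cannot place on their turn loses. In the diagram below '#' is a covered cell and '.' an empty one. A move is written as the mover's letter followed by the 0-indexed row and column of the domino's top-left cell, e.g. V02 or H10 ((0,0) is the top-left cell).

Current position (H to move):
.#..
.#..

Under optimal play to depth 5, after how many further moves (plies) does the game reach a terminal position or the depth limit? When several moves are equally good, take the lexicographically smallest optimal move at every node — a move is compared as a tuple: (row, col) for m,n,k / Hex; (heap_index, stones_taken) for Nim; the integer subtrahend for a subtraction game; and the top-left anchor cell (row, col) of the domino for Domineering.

PV length from [.#../.#..]: 3 plies

p1 H@[.#../.#..]: H02[.###/.#..]+1* H12[.#../.###]+1
p2 V@[.###/.#..]: V00[####/##..]-1*
p3 H@[####/##..]: H12[####/####]+1*
p4 V@[####/####] terminal -1; root [.#../.#..] d5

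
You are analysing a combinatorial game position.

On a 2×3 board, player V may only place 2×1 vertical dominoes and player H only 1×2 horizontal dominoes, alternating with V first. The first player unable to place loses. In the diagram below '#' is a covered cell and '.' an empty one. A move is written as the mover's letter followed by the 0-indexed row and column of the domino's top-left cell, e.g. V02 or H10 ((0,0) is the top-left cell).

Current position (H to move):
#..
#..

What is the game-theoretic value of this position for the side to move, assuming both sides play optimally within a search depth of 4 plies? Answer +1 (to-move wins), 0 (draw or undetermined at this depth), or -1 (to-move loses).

value(#../#.., H) = +1

p1 H@[#../#..]: H01[###/#..]+1* H11[#../###]+1
p2 V@[###/#..] terminal -1; root [#../#..] d4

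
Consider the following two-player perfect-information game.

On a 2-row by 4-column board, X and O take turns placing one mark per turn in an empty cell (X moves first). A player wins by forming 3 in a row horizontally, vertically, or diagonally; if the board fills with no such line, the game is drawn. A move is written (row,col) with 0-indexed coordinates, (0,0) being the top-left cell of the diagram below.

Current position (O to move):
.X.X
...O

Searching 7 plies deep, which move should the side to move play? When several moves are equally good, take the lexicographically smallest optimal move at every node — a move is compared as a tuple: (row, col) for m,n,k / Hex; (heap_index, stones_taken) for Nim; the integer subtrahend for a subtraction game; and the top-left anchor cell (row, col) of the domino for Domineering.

O's best at [.X.X/...O]: (0,2)

[.X.X/...O] O move#1: (0,0):-1/OX.X/...O, (0,2):+0/.XOX/...O*, (1,0):-1/.X.X/O..O, (1,1):-1/.X.X/.O.O, (1,2):-1/.X.X/..OO
[.XOX/...O] X move#2: (0,0):+0/XXOX/...O*, (1,0):+0/.XOX/X..O, (1,1):+0/.XOX/.X.O, (1,2):+0/.XOX/..XO
[XXOX/...O] O move#3: (1,0):+0/XXOX/O..O*, (1,1):+0/XXOX/.O.O, (1,2):+0/XXOX/..OO
[XXOX/O..O] X move#4: (1,1):+0/XXOX/OX.O*, (1,2):+0/XXOX/O.XO
[XXOX/OX.O] O move#5: (1,2):+0/XXOX/OXOO*
[XXOX/OXOO] end (terminal +0, X#6); searched .X.X/...O to 7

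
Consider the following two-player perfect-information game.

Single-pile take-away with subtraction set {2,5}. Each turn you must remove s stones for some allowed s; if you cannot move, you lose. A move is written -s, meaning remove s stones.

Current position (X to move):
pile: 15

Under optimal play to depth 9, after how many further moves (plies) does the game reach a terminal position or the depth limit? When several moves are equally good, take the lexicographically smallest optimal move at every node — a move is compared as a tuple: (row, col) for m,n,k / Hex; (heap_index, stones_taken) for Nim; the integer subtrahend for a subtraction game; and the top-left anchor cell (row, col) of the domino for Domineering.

p1 X@[15]: -2[13]-1* -5[10]-1
p2 O@[13]: -2[11]+1* -5[8]+1
p3 X@[11]: -2[9]-1* -5[6]-1
p4 O@[9]: -2[7]+1* -5[4]+1
p5 X@[7]: -2[5]-1* -5[2]-1
p6 O@[5]: -2[3]-1 -5[0]+1*
p7 X@[0] terminal -1; root [15] d9

PV length from [15]: 6 plies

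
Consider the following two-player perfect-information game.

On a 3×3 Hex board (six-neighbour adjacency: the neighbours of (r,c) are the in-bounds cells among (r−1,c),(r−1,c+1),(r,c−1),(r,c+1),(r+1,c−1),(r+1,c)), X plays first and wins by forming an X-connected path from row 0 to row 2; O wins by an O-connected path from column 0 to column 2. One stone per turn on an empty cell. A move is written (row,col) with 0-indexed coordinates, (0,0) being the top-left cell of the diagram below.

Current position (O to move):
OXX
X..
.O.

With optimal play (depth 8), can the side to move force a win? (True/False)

O winning at [OXX/X../.O.]: True

p1 O@[OXX/X../.O.]: (1,1)[OXX/XO./.O.]-1 (1,2)[OXX/X.O/.O.]-1 (2,0)[OXX/X../OO.]+1* (2,2)[OXX/X../.OO]-1
p2 X@[OXX/X../OO.]: (1,1)[OXX/XX./OO.]-1* (1,2)[OXX/X.X/OO.]-1 (2,2)[OXX/X../OOX]-1
p3 O@[OXX/XX./OO.]: (1,2)[OXX/XXO/OO.]+1* (2,2)[OXX/XX./OOO]+1
p4 X@[OXX/XXO/OO.] terminal -1; root [OXX/X../.O.] d8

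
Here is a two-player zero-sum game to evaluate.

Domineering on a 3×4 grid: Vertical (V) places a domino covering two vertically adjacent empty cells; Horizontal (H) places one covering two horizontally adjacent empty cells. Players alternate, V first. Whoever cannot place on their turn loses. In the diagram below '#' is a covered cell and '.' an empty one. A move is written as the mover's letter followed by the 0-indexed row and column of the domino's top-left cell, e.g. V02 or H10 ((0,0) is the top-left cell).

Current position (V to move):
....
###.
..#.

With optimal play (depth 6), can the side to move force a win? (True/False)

V winning at [..../###./..#.]: False

[..../###./..#.] V move#1: V03:-1/...#/####/..#.*, V13:-1/..../####/..##
[...#/####/..#.] H move#2: H00:+1/##.#/####/..#.*, H01:+1/.###/####/..#., H20:+1/...#/####/###.
[##.#/####/..#.] end (terminal -1, V#3); searched ..../###./..#. to 6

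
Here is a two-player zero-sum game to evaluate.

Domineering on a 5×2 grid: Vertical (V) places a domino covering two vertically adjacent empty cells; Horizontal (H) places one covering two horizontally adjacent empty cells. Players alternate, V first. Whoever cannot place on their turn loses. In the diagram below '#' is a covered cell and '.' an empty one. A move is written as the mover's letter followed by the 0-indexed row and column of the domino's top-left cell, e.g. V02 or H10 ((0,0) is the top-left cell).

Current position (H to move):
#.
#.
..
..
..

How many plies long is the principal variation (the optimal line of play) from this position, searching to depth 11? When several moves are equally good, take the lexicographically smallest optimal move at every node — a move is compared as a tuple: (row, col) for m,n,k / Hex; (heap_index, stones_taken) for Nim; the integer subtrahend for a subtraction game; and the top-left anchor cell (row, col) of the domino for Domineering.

ply 1, H at #./#./../../.. | H20=-1→#./#./##/../..; H30=+1→#./#./../##/..*; H40=-1→#./#./../../##
ply 2, V at #./#./../##/.. | V01=-1→##/##/../##/..*; V11=-1→#./##/.#/##/..
ply 3, H at ##/##/../##/.. | H20=+1→##/##/##/##/..*; H40=+1→##/##/../##/##
ply 4: ##/##/##/##/.. is terminal -1 (V); from #./#./../../.. depth 11

PV length from [#./#./../../..]: 3 plies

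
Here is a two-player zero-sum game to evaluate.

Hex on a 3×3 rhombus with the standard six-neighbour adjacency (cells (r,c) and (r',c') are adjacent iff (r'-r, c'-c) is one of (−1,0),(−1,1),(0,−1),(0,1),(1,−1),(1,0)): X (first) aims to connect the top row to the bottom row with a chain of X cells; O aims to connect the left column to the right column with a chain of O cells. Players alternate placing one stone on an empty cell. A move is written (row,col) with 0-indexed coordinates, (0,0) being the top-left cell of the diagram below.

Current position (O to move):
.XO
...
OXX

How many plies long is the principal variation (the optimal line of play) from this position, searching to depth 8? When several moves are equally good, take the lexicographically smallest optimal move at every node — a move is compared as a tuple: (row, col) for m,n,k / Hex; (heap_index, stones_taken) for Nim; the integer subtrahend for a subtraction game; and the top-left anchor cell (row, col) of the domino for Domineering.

[.XO/.../OXX] O move#1: (0,0):-1/OXO/.../OXX, (1,0):-1/.XO/O../OXX, (1,1):+1/.XO/.O./OXX*, (1,2):-1/.XO/..O/OXX
[.XO/.O./OXX] end (terminal -1, X#2); searched .XO/.../OXX to 8

PV length from [.XO/.../OXX]: 1 ply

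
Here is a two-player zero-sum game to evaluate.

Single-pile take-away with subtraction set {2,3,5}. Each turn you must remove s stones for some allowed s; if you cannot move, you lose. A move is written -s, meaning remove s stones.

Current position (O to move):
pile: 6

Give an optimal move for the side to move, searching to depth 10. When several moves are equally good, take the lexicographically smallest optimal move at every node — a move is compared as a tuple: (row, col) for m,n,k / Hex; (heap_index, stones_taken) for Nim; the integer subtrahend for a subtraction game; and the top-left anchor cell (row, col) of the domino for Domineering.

O's best at [6]: -5

[6] O move#1: -2:-1/4, -3:-1/3, -5:+1/1*
[1] end (terminal -1, X#2); searched 6 to 10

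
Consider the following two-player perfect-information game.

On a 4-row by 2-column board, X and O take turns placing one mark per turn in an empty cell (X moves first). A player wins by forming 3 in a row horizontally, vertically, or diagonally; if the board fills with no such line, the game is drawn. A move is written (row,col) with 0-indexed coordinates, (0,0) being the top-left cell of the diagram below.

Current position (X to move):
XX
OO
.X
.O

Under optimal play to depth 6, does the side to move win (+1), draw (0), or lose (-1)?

[XX/OO/.X/.O] X move#1: (2,0):+0/XX/OO/XX/.O*, (3,0):+0/XX/OO/.X/XO
[XX/OO/XX/.O] O move#2: (3,0):+0/XX/OO/XX/OO*
[XX/OO/XX/OO] end (terminal +0, X#3); searched XX/OO/.X/.O to 6

value(XX/OO/.X/.O, X) = 0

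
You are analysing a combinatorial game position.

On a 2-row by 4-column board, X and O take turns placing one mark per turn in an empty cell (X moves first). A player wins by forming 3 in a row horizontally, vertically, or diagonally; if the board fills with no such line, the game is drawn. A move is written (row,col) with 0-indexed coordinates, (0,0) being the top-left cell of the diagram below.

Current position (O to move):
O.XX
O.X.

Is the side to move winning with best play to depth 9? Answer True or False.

ply 1, O at O.XX/O.X. | (0,1)=+0→OOXX/O.X.*; (1,1)=-1→O.XX/OOX.; (1,3)=-1→O.XX/O.XO
ply 2, X at OOXX/O.X. | (1,1)=+0→OOXX/OXX.*; (1,3)=+0→OOXX/O.XX
ply 3, O at OOXX/OXX. | (1,3)=+0→OOXX/OXXO*
ply 4: OOXX/OXXO is terminal +0 (X); from O.XX/O.X. depth 9

O winning at [O.XX/O.X.]: False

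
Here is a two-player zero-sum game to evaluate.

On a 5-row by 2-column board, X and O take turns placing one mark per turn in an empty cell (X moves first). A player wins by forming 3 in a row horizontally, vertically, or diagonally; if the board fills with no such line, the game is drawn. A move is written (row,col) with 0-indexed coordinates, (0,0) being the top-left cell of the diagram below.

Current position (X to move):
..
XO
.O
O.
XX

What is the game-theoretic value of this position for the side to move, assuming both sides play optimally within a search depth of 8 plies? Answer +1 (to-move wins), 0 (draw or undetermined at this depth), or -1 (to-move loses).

[../XO/.O/O./XX] X move#1: (0,0):-1/X./XO/.O/O./XX*, (0,1):-1/.X/XO/.O/O./XX, (2,0):-1/../XO/XO/O./XX, (3,1):-1/../XO/.O/OX/XX
[X./XO/.O/O./XX] O move#2: (0,1):+1/XO/XO/.O/O./XX*, (2,0):+1/X./XO/OO/O./XX, (3,1):+1/X./XO/.O/OO/XX
[XO/XO/.O/O./XX] end (terminal -1, X#3); searched ../XO/.O/O./XX to 8

value(../XO/.O/O./XX, X) = -1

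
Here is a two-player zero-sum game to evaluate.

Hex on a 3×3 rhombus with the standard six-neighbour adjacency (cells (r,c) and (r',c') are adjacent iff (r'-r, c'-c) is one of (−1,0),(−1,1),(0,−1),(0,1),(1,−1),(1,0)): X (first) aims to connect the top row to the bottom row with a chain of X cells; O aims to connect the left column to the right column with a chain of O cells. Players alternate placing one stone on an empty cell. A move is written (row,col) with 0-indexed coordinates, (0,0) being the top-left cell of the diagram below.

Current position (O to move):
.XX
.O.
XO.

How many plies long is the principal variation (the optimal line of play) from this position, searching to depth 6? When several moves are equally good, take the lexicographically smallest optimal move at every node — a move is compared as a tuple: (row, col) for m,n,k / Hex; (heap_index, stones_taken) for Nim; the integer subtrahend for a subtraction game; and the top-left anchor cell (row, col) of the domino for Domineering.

PV length from [.XX/.O./XO.]: 3 plies

ply 1, O at .XX/.O./XO. | (0,0)=-1→OXX/.O./XO.; (1,0)=+1→.XX/OO./XO.*; (1,2)=-1→.XX/.OO/XO.; (2,2)=-1→.XX/.O./XOO
ply 2, X at .XX/OO./XO. | (0,0)=-1→XXX/OO./XO.*; (1,2)=-1→.XX/OOX/XO.; (2,2)=-1→.XX/OO./XOX
ply 3, O at XXX/OO./XO. | (1,2)=+1→XXX/OOO/XO.*; (2,2)=+1→XXX/OO./XOO
ply 4: XXX/OOO/XO. is terminal -1 (X); from .XX/.O./XO. depth 6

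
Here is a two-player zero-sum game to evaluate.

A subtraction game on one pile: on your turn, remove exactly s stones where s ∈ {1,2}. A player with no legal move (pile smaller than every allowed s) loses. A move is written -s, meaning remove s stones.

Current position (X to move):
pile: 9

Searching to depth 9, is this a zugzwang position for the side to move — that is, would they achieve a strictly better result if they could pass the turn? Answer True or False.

p1 X@[9]: -1[8]-1* -2[7]-1
p2 O@[8]: -1[7]-1 -2[6]+1*
p3 X@[6]: -1[5]-1* -2[4]-1
p4 O@[5]: -1[4]-1 -2[3]+1*
p5 X@[3]: -1[2]-1* -2[1]-1
p6 O@[2]: -1[1]-1 -2[0]+1*
p7 X@[0] terminal -1; root [9] d9
pass branch (O moves first from the same position):
  | p1 O@[9]: -1[8]-1* -2[7]-1
  | p2 X@[8]: -1[7]-1 -2[6]+1*
  | p3 O@[6]: -1[5]-1* -2[4]-1
  | p4 X@[5]: -1[4]-1 -2[3]+1*
  | p5 O@[3]: -1[2]-1* -2[1]-1
  | p6 X@[2]: -1[1]-1 -2[0]+1*
  | p7 O@[0] terminal -1; root [9] d9
X moving scores -1; X passing scores +1

zugzwang(9, X) = True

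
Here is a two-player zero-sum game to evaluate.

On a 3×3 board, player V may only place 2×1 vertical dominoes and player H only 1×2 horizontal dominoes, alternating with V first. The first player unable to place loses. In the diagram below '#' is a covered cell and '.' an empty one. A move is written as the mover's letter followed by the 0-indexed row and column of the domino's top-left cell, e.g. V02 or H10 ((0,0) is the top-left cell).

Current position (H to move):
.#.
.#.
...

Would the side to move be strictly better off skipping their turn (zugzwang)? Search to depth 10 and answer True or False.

ply 1, H at .#./.#./... | H20=-1→.#./.#./##.*; H21=-1→.#./.#./.##
ply 2, V at .#./.#./##. | V00=+1→##./##./##.*; V02=+1→.##/.##/##.; V12=+1→.#./.##/###
ply 3: ##./##./##. is terminal -1 (H); from .#./.#./... depth 10
pass branch (V moves first from the same position):
  | ply 1, V at .#./.#./... | V00=+1→##./##./...*; V02=+1→.##/.##/...; V10=+1→.#./##./#..; V12=+1→.#./.##/..#
  | ply 2, H at ##./##./... | H20=-1→##./##./##.*; H21=-1→##./##./.##
  | ply 3, V at ##./##./##. | V02=+1→###/###/##.*; V12=+1→##./###/###
  | ply 4: ###/###/##. is terminal -1 (H); from .#./.#./... depth 10
H moving scores -1; H passing scores -1

zugzwang(.#./.#./..., H) = False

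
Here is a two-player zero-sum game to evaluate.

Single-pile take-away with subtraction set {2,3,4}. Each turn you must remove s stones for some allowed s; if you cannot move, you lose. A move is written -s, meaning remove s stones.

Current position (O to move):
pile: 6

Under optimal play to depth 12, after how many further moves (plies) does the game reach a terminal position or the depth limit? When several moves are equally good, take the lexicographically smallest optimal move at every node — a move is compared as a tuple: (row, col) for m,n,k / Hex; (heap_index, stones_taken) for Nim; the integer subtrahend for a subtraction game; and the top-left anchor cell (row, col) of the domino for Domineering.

PV length from [6]: 2 plies

p1 O@[6]: -2[4]-1* -3[3]-1 -4[2]-1
p2 X@[4]: -2[2]-1 -3[1]+1* -4[0]+1
p3 O@[1] terminal -1; root [6] d12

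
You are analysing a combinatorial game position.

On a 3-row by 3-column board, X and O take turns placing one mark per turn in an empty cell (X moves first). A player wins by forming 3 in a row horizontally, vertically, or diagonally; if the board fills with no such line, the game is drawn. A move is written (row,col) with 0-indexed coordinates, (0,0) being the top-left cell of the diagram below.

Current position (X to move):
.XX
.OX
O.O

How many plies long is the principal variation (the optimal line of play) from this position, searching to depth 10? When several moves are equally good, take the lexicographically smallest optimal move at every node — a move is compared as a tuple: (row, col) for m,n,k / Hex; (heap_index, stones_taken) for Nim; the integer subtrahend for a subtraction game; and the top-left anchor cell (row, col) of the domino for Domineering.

PV length from [.XX/.OX/O.O]: 1 ply

ply 1, X at .XX/.OX/O.O | (0,0)=+1→XXX/.OX/O.O*; (1,0)=-1→.XX/XOX/O.O; (2,1)=-1→.XX/.OX/OXO
ply 2: XXX/.OX/O.O is terminal -1 (O); from .XX/.OX/O.O depth 10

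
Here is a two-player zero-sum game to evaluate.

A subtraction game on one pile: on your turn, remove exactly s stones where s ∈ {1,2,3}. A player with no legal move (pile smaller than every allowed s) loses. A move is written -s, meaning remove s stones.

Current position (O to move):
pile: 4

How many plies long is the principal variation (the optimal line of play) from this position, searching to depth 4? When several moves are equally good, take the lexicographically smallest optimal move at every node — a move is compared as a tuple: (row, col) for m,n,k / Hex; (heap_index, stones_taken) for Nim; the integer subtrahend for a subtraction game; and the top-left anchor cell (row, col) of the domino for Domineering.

PV length from [4]: 2 plies

[4] O move#1: -1:-1/3*, -2:-1/2, -3:-1/1
[3] X move#2: -1:-1/2, -2:-1/1, -3:+1/0*
[0] end (terminal -1, O#3); searched 4 to 4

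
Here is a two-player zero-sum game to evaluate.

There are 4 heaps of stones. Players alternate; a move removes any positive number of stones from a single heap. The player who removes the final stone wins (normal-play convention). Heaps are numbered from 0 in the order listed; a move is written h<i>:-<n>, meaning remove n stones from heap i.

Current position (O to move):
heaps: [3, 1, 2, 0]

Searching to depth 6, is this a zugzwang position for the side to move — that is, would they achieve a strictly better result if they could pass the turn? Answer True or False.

zugzwang((3,1,2,0), O) = True

[(3,1,2,0)] O move#1: h0:-1:-1/(2,1,2,0)*, h0:-2:-1/(1,1,2,0), h0:-3:-1/(0,1,2,0), h1:-1:-1/(3,0,2,0), h2:-1:-1/(3,1,1,0), h2:-2:-1/(3,1,0,0)
[(2,1,2,0)] X move#2: h0:-1:-1/(1,1,2,0), h0:-2:-1/(0,1,2,0), h1:-1:+1/(2,0,2,0)*, h2:-1:-1/(2,1,1,0), h2:-2:-1/(2,1,0,0)
[(2,0,2,0)] O move#3: h0:-1:-1/(1,0,2,0)*, h0:-2:-1/(0,0,2,0), h2:-1:-1/(2,0,1,0), h2:-2:-1/(2,0,0,0)
[(1,0,2,0)] X move#4: h0:-1:-1/(0,0,2,0), h2:-1:+1/(1,0,1,0)*, h2:-2:-1/(1,0,0,0)
[(1,0,1,0)] O move#5: h0:-1:-1/(0,0,1,0)*, h2:-1:-1/(1,0,0,0)
[(0,0,1,0)] X move#6: h2:-1:+1/(0,0,0,0)*
[(0,0,0,0)] end (terminal -1, O#7); searched (3,1,2,0) to 6
suppose O passes — search the same position with X to move:
pass> [(3,1,2,0)] X move#1: h0:-1:-1/(2,1,2,0)*, h0:-2:-1/(1,1,2,0), h0:-3:-1/(0,1,2,0), h1:-1:-1/(3,0,2,0), h2:-1:-1/(3,1,1,0), h2:-2:-1/(3,1,0,0)
pass> [(2,1,2,0)] O move#2: h0:-1:-1/(1,1,2,0), h0:-2:-1/(0,1,2,0), h1:-1:+1/(2,0,2,0)*, h2:-1:-1/(2,1,1,0), h2:-2:-1/(2,1,0,0)
pass> [(2,0,2,0)] X move#3: h0:-1:-1/(1,0,2,0)*, h0:-2:-1/(0,0,2,0), h2:-1:-1/(2,0,1,0), h2:-2:-1/(2,0,0,0)
pass> [(1,0,2,0)] O move#4: h0:-1:-1/(0,0,2,0), h2:-1:+1/(1,0,1,0)*, h2:-2:-1/(1,0,0,0)
pass> [(1,0,1,0)] X move#5: h0:-1:-1/(0,0,1,0)*, h2:-1:-1/(1,0,0,0)
pass> [(0,0,1,0)] O move#6: h2:-1:+1/(0,0,0,0)*
pass> [(0,0,0,0)] end (terminal -1, X#7); searched (3,1,2,0) to 6
for O: play -1, pass +1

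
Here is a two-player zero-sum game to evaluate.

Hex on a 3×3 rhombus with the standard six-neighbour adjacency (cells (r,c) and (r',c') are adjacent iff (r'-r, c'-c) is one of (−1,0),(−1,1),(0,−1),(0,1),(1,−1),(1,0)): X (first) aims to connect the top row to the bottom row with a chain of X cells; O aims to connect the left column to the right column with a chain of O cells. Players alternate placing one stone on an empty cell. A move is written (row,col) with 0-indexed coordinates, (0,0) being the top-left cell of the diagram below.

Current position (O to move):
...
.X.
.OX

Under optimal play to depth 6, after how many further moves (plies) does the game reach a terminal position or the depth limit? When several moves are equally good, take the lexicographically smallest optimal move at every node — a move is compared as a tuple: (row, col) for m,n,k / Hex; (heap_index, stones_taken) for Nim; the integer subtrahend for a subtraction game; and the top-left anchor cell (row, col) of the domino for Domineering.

PV length from [.../.X./.OX]: 6 plies

ply 1, O at .../.X./.OX | (0,0)=-1→O../.X./.OX*; (0,1)=-1→.O./.X./.OX; (0,2)=-1→..O/.X./.OX; (1,0)=-1→.../OX./.OX; (1,2)=-1→.../.XO/.OX; (2,0)=-1→.../.X./OOX
ply 2, X at O../.X./.OX | (0,1)=+1→OX./.X./.OX*; (0,2)=+1→O.X/.X./.OX; (1,0)=+1→O../XX./.OX; (1,2)=+1→O../.XX/.OX; (2,0)=+1→O../.X./XOX
ply 3, O at OX./.X./.OX | (0,2)=-1→OXO/.X./.OX*; (1,0)=-1→OX./OX./.OX; (1,2)=-1→OX./.XO/.OX; (2,0)=-1→OX./.X./OOX
ply 4, X at OXO/.X./.OX | (1,0)=+1→OXO/XX./.OX*; (1,2)=+1→OXO/.XX/.OX; (2,0)=+1→OXO/.X./XOX
ply 5, O at OXO/XX./.OX | (1,2)=-1→OXO/XXO/.OX*; (2,0)=-1→OXO/XX./OOX
ply 6, X at OXO/XXO/.OX | (2,0)=+1→OXO/XXO/XOX*
ply 7: OXO/XXO/XOX is terminal -1 (O); from .../.X./.OX depth 6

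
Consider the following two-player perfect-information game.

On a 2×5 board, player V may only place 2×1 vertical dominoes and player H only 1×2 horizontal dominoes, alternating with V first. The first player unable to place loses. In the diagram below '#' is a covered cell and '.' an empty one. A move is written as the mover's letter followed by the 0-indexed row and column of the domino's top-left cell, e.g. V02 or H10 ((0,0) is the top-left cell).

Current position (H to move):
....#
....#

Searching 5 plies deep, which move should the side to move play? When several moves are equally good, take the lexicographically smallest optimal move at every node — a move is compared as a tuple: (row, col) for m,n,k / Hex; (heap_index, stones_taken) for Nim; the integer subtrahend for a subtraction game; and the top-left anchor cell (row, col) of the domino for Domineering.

H's best at [....#/....#]: H01

ply 1, H at ....#/....# | H00=-1→##..#/....#; H01=+1→.##.#/....#*; H02=-1→..###/....#; H10=-1→....#/##..#; H11=+1→....#/.##.#; H12=-1→....#/..###
ply 2, V at .##.#/....# | V00=-1→###.#/#...#*; V03=-1→.####/...##
ply 3, H at ###.#/#...# | H11=-1→###.#/###.#; H12=+1→###.#/#.###*
ply 4: ###.#/#.### is terminal -1 (V); from ....#/....# depth 5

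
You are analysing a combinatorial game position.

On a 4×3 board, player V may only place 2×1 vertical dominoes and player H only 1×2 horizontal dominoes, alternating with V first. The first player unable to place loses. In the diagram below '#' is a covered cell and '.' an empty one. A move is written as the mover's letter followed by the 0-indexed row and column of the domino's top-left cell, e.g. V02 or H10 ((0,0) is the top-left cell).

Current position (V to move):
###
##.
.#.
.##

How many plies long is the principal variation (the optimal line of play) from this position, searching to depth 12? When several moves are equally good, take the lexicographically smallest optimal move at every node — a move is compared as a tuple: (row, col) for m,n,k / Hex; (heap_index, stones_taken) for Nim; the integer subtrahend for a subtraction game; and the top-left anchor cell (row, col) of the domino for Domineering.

PV length from [###/##./.#./.##]: 1 ply

[###/##./.#./.##] V move#1: V12:+1/###/###/.##/.##*, V20:+1/###/##./##./###
[###/###/.##/.##] end (terminal -1, H#2); searched ###/##./.#./.## to 12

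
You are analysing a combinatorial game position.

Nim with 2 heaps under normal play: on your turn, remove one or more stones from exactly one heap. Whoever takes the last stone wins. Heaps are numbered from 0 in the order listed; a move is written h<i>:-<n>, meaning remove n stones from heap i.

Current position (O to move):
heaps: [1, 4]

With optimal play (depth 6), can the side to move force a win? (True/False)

O winning at [(1,4)]: True

[(1,4)] O move#1: h0:-1:-1/(0,4), h1:-1:-1/(1,3), h1:-2:-1/(1,2), h1:-3:+1/(1,1)*, h1:-4:-1/(1,0)
[(1,1)] X move#2: h0:-1:-1/(0,1)*, h1:-1:-1/(1,0)
[(0,1)] O move#3: h1:-1:+1/(0,0)*
[(0,0)] end (terminal -1, X#4); searched (1,4) to 6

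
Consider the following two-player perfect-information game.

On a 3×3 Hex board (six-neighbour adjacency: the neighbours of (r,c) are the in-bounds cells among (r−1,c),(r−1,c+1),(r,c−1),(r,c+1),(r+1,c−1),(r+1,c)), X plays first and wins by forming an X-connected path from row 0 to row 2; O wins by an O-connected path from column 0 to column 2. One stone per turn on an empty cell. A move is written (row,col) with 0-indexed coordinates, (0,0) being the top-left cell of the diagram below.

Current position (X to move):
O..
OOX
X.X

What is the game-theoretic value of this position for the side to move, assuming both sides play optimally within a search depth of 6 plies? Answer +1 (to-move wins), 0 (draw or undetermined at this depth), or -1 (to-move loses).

ply 1, X at O../OOX/X.X | (0,1)=-1→OX./OOX/X.X; (0,2)=+1→O.X/OOX/X.X*; (2,1)=-1→O../OOX/XXX
ply 2: O.X/OOX/X.X is terminal -1 (O); from O../OOX/X.X depth 6

value(O../OOX/X.X, X) = +1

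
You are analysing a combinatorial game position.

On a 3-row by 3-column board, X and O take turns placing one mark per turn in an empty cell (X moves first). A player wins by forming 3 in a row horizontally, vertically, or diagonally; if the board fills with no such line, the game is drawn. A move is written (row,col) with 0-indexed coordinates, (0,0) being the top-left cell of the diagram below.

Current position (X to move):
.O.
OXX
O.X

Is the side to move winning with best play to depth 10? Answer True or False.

X winning at [.O./OXX/O.X]: True

ply 1, X at .O./OXX/O.X | (0,0)=+1→XO./OXX/O.X*; (0,2)=+1→.OX/OXX/O.X; (2,1)=-1→.O./OXX/OXX
ply 2: XO./OXX/O.X is terminal -1 (O); from .O./OXX/O.X depth 10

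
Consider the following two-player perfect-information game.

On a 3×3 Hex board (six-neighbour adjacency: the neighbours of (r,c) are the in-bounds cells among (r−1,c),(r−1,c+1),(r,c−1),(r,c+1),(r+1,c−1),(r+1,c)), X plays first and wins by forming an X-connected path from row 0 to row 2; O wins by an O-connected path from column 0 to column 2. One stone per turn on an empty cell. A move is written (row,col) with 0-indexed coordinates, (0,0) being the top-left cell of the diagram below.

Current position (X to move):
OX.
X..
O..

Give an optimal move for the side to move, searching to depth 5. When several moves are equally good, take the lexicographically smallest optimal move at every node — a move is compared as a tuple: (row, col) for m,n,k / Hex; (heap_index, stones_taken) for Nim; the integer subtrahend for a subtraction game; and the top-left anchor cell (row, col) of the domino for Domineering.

p1 X@[OX./X../O..]: (0,2)[OXX/X../O..]-1 (1,1)[OX./XX./O..]-1 (1,2)[OX./X.X/O..]+1* (2,1)[OX./X../OX.]-1 (2,2)[OX./X../O.X]-1
p2 O@[OX./X.X/O..]: (0,2)[OXO/X.X/O..]-1* (1,1)[OX./XOX/O..]-1 (2,1)[OX./X.X/OO.]-1 (2,2)[OX./X.X/O.O]-1
p3 X@[OXO/X.X/O..]: (1,1)[OXO/XXX/O..]+1* (2,1)[OXO/X.X/OX.]-1 (2,2)[OXO/X.X/O.X]-1
p4 O@[OXO/XXX/O..]: (2,1)[OXO/XXX/OO.]-1* (2,2)[OXO/XXX/O.O]-1
p5 X@[OXO/XXX/OO.]: (2,2)[OXO/XXX/OOX]+1*
p6 O@[OXO/XXX/OOX] terminal -1; root [OX./X../O..] d5

X's best at [OX./X../O..]: (1,2)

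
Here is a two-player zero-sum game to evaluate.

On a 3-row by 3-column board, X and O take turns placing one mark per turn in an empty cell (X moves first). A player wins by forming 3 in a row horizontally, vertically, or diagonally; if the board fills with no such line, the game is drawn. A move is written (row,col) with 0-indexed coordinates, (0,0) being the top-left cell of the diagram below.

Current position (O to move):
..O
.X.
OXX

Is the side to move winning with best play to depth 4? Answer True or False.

ply 1, O at ..O/.X./OXX | (0,0)=-1→O.O/.X./OXX*; (0,1)=-1→.OO/.X./OXX; (1,0)=-1→..O/OX./OXX; (1,2)=-1→..O/.XO/OXX
ply 2, X at O.O/.X./OXX | (0,1)=+1→OXO/.X./OXX*; (1,0)=-1→O.O/XX./OXX; (1,2)=-1→O.O/.XX/OXX
ply 3: OXO/.X./OXX is terminal -1 (O); from ..O/.X./OXX depth 4

O winning at [..O/.X./OXX]: False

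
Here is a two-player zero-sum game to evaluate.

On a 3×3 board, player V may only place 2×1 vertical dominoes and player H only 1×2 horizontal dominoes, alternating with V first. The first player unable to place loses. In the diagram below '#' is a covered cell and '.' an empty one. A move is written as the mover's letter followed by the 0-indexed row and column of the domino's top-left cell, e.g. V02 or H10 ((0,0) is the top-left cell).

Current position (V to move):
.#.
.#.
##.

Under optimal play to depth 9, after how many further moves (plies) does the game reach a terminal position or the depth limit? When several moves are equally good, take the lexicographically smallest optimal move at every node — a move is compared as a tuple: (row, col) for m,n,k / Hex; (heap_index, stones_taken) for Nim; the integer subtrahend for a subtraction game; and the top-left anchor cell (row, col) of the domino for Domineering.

PV length from [.#./.#./##.]: 1 ply

[.#./.#./##.] V move#1: V00:+1/##./##./##.*, V02:+1/.##/.##/##., V12:+1/.#./.##/###
[##./##./##.] end (terminal -1, H#2); searched .#./.#./##. to 9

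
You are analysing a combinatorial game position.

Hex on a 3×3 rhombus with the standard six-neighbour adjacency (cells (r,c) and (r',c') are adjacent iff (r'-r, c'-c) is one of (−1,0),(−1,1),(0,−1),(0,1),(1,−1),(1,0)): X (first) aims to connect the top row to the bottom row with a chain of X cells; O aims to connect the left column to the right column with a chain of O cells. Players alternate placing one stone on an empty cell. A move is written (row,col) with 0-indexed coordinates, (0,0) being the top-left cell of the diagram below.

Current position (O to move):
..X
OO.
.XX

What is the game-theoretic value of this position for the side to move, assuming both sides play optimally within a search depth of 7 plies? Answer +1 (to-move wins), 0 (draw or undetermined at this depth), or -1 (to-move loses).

value(..X/OO./.XX, O) = +1

p1 O@[..X/OO./.XX]: (0,0)[O.X/OO./.XX]-1 (0,1)[.OX/OO./.XX]-1 (1,2)[..X/OOO/.XX]+1* (2,0)[..X/OO./OXX]-1
p2 X@[..X/OOO/.XX] terminal -1; root [..X/OO./.XX] d7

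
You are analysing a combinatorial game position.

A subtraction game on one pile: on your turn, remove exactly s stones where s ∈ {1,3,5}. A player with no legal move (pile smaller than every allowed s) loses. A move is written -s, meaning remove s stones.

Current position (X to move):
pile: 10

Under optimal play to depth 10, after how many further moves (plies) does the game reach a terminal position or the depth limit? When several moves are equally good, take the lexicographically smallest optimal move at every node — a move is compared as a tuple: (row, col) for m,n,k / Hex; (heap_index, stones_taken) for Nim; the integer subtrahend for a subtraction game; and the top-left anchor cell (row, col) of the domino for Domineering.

ply 1, X at 10 | -1=-1→9*; -3=-1→7; -5=-1→5
ply 2, O at 9 | -1=+1→8*; -3=+1→6; -5=+1→4
ply 3, X at 8 | -1=-1→7*; -3=-1→5; -5=-1→3
ply 4, O at 7 | -1=+1→6*; -3=+1→4; -5=+1→2
ply 5, X at 6 | -1=-1→5*; -3=-1→3; -5=-1→1
ply 6, O at 5 | -1=+1→4*; -3=+1→2; -5=+1→0
ply 7, X at 4 | -1=-1→3*; -3=-1→1
ply 8, O at 3 | -1=+1→2*; -3=+1→0
ply 9, X at 2 | -1=-1→1*
ply 10, O at 1 | -1=+1→0*
ply 11: 0 is terminal -1 (X); from 10 depth 10

PV length from [10]: 10 plies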